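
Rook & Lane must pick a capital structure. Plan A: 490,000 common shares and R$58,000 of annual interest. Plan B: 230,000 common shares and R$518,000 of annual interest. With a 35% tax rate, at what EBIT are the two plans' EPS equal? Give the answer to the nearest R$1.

R$924,923

At indifference, (EBIT − 58,000)(1 − t)/490,000 = (EBIT − 518,000)(1 − t)/230,000.
The (1 − t) factor cancels: (EBIT − 58,000) × 230,000 = (EBIT − 518,000) × 490,000.
EBIT × (490,000 − 230,000) = 518,000 × 490,000 − 58,000 × 230,000 = 240,480,000,000, so EBIT = 240,480,000,000 ÷ 260,000 = 924,923.08.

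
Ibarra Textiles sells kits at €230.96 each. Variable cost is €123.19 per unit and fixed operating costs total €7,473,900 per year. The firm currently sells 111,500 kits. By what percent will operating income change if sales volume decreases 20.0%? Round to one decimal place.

Contribution at this volume is 111,500 × €107.77 = €12,016,355.00.
Subtracting fixed costs: EBIT = €12,016,355.00 − €7,473,900 = €4,542,455.00.
DOL = contribution ÷ EBIT = €12,016,355.00 ÷ €4,542,455.00 = 2.6453.
Operating income changes by 2.6453 × -20.0% = -52.9%.

-52.9%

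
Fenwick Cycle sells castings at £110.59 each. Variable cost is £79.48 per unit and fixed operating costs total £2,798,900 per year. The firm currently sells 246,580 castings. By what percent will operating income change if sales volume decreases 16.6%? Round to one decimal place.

-26.1%

Total contribution margin = 246,580 × £31.11 = £7,671,103.80.
Subtracting fixed costs: EBIT = £7,671,103.80 − £2,798,900 = £4,872,203.80.
So DOL = total CM / EBIT = £7,671,103.80 / £4,872,203.80 = 1.5745.
Operating income changes by 1.5745 × -16.6% = -26.1%.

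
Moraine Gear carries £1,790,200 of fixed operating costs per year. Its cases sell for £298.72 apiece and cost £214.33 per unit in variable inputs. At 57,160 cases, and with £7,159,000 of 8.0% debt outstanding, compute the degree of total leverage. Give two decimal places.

1.96

Total contribution margin = 57,160 × £84.39 = £4,823,732.40.
Subtracting fixed costs: EBIT = £4,823,732.40 − £1,790,200 = £3,033,532.40. Interest = £572,720.00, so EBIT − I = £2,460,812.40.
Degree of total leverage = total CM / (EBIT − interest) = £4,823,732.40 / £2,460,812.40 = 1.9602.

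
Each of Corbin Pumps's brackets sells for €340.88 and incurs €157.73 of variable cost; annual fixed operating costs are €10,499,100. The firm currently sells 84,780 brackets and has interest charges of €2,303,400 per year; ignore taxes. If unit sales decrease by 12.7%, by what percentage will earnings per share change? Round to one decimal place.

-72.4%

At 84,780 units, contribution = 84,780 × €183.15 = €15,527,457.00.
EBIT = €15,527,457.00 − €10,499,100 = €5,028,357.00.
Interest = €2,303,400.00, so EBIT − I = €2,724,957.00.
Degree of combined leverage = contribution ÷ (EBIT − I) = €15,527,457.00 ÷ €2,724,957.00 = 5.6982.
%ΔEPS = DCL × %ΔSales = 5.6982 × -12.7% = -72.4%.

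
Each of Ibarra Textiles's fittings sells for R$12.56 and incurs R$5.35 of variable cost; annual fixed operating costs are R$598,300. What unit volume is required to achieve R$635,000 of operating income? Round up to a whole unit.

171,055 fittings

Contribution margin per unit = R$12.56 − R$5.35 = R$7.21.
Need Q such that Q × R$7.21 − R$598,300 = R$635,000, i.e. Q = R$1,233,300 / R$7.21 = 171,054.09 → 171,055.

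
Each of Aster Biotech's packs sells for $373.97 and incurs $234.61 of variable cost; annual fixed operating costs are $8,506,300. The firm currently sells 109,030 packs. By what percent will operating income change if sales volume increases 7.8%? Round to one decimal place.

At 109,030 units, contribution = 109,030 × $139.36 = $15,194,420.80.
EBIT = $15,194,420.80 − $8,506,300 = $6,688,120.80.
So DOL = total CM / EBIT = $15,194,420.80 / $6,688,120.80 = 2.2719.
%ΔEBIT = DOL × %ΔSales = 2.2719 × +7.8% = +17.7%.

+17.7%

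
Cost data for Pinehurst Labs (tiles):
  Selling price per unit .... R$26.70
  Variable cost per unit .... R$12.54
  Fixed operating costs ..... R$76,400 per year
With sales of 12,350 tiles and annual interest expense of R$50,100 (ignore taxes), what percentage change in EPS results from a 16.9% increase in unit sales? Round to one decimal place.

At 12,350 units, contribution = 12,350 × R$14.16 = R$174,876.00.
EBIT = R$174,876.00 − R$76,400 = R$98,476.00.
After interest of R$50,100.00, pre-tax earnings = R$48,376.00.
DCL = total CM / (EBIT − I) = R$174,876.00 / R$48,376.00 = 3.6149.
%ΔEPS = DCL × %ΔSales = 3.6149 × +16.9% = +61.1%.

+61.1%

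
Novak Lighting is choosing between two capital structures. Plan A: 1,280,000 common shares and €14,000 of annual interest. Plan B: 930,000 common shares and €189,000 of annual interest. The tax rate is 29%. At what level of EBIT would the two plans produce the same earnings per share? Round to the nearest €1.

At indifference, (EBIT − 14,000)(1 − t)/1,280,000 = (EBIT − 189,000)(1 − t)/930,000.
The (1 − t) factor cancels: (EBIT − 14,000) × 930,000 = (EBIT − 189,000) × 1,280,000.
EBIT × (1,280,000 − 930,000) = 189,000 × 1,280,000 − 14,000 × 930,000 = 228,900,000,000, so EBIT = 228,900,000,000 ÷ 350,000 = 654,000.00.

€654,000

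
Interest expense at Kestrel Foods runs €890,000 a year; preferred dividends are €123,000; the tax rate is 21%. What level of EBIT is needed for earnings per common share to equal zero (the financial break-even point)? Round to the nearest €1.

Preferred dividends are paid after tax, so their pre-tax equivalent is €123,000 ÷ (1 − 0.21) = €155,696.20.
Financial break-even EBIT = interest + D_p ÷ (1 − t) = €890,000 + €155,696.20 = €1,045,696.20.

€1,045,696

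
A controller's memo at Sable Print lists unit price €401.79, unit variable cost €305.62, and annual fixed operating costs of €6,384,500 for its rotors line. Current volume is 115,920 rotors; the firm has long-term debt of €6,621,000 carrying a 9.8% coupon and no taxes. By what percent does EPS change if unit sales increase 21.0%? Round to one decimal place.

Total contribution margin = 115,920 × €96.17 = €11,148,026.40.
EBIT = €11,148,026.40 − €6,384,500 = €4,763,526.40.
Interest = €648,858.00, so EBIT − I = €4,114,668.40.
Degree of combined leverage = contribution ÷ (EBIT − I) = €11,148,026.40 ÷ €4,114,668.40 = 2.7093.
%ΔEPS = DCL × %ΔSales = 2.7093 × +21.0% = +56.9%.

+56.9%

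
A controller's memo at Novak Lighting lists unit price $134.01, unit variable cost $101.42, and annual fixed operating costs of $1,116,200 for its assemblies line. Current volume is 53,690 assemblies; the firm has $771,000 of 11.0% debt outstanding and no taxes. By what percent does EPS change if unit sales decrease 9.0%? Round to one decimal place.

Total contribution margin = 53,690 × $32.59 = $1,749,757.10.
Subtracting fixed costs: EBIT = $1,749,757.10 − $1,116,200 = $633,557.10.
Interest = $84,810.00, so EBIT − I = $548,747.10.
Degree of combined leverage = contribution ÷ (EBIT − I) = $1,749,757.10 ÷ $548,747.10 = 3.1886.
%ΔEPS = DCL × %ΔSales = 3.1886 × -9.0% = -28.7%.

-28.7%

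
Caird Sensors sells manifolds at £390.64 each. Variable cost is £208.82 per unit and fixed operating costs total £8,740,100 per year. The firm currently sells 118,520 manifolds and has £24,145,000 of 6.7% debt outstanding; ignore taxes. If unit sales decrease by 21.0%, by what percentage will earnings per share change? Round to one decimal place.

-40.4%

Contribution at this volume is 118,520 × £181.82 = £21,549,306.40.
Subtracting fixed costs: EBIT = £21,549,306.40 − £8,740,100 = £12,809,206.40.
Interest = £1,617,715.00, so EBIT − I = £11,191,491.40.
DCL = total CM / (EBIT − I) = £21,549,306.40 / £11,191,491.40 = 1.9255.
%ΔEPS = DCL × %ΔSales = 1.9255 × -21.0% = -40.4%.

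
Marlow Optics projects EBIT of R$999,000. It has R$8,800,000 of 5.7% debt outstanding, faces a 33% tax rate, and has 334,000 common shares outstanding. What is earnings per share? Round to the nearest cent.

Pre-tax income = R$999,000 − R$501,600.00 = R$497,400.00.
After tax at 33%: net income = R$497,400.00 × 0.67 = R$333,258.00.
Per share: R$333,258.00 / 334,000 shares = R$1.00.

R$1.00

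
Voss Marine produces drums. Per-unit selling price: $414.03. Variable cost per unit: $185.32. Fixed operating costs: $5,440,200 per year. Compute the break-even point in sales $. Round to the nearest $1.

$9,848,306

CM per unit = $414.03 − $185.32 = $228.71; CM ratio = $228.71 / $414.03 = 0.5524.
Break-even revenue = fixed costs × price ÷ CM = $5,440,200 × $414.03 ÷ $228.71 = $9,848,306.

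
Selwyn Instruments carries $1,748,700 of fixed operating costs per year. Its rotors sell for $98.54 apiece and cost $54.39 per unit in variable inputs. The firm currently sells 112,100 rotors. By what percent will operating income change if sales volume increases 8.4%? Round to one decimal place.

At 112,100 units, contribution = 112,100 × $44.15 = $4,949,215.00.
Subtracting fixed costs: EBIT = $4,949,215.00 − $1,748,700 = $3,200,515.00.
DOL = contribution ÷ EBIT = $4,949,215.00 ÷ $3,200,515.00 = 1.5464.
Operating income changes by 1.5464 × +8.4% = +13.0%.

+13.0%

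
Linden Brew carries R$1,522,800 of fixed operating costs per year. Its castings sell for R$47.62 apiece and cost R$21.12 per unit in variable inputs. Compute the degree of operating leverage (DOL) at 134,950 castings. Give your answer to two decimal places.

1.74

Contribution at this volume is 134,950 × R$26.50 = R$3,576,175.00.
Subtracting fixed costs: EBIT = R$3,576,175.00 − R$1,522,800 = R$2,053,375.00.
Degree of operating leverage = R$3,576,175.00 / R$2,053,375.00 = 1.7416.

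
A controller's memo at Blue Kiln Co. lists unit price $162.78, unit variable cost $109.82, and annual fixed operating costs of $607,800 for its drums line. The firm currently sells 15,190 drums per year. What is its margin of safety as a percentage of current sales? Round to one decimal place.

24.4%

Unit CM = price − variable cost = $162.78 − $109.82 = $52.96. Break-even units = $607,800 ÷ $52.96 = 11,476.59; break-even revenue = 11,476.59 × $162.78 = $1,868,158.69.
Current sales = 15,190 × $162.78 = $2,472,628.20.
Margin of safety = ($2,472,628.20 − $1,868,158.69) ÷ $2,472,628.20 = 24.4%.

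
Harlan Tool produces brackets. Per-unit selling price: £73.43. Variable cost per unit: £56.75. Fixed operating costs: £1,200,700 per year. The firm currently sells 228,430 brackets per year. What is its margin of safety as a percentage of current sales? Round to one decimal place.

Unit CM = price − variable cost = £73.43 − £56.75 = £16.68. Break-even units = £1,200,700 ÷ £16.68 = 71,984.41; break-even revenue = 71,984.41 × £73.43 = £5,285,815.41.
Actual sales revenue = 228,430 × £73.43 = £16,773,614.90.
Margin of safety = (£16,773,614.90 − £5,285,815.41) ÷ £16,773,614.90 = 68.5%.

68.5%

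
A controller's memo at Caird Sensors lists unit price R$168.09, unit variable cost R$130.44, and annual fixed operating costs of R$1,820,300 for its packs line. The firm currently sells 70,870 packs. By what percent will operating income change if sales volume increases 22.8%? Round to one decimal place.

+71.7%

Contribution at this volume is 70,870 × R$37.65 = R$2,668,255.50.
Operating income = contribution − fixed costs = R$2,668,255.50 − R$1,820,300 = R$847,955.50.
Degree of operating leverage = R$2,668,255.50 / R$847,955.50 = 3.1467.
So EBIT moves 3.1467 × (+22.8%) = +71.7%.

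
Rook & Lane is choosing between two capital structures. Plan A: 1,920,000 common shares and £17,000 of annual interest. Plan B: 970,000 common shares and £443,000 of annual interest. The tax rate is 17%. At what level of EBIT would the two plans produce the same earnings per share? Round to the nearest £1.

£877,968

Set EPS_A = EPS_B: (EBIT − £17,000)(1 − 0.17) ÷ 1,920,000 = (EBIT − £443,000)(1 − 0.17) ÷ 970,000.
The (1 − t) factor cancels: (EBIT − 17,000) × 970,000 = (EBIT − 443,000) × 1,920,000.
Solving, EBIT = (443,000·1,920,000 − 17,000·970,000) / (1,920,000 − 970,000) = 834,070,000,000 / 950,000 = 877,968.42.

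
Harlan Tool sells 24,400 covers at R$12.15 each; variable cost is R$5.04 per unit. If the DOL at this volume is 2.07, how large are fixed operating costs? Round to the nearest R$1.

At 24,400 units, contribution = 24,400 × R$7.11 = R$173,484.00.
Since DOL = CM ÷ EBIT, EBIT = R$173,484.00 ÷ 2.07 = R$83,808.70.
Fixed costs = CM − EBIT = R$173,484.00 − R$83,808.70 = R$89,675.

R$89,675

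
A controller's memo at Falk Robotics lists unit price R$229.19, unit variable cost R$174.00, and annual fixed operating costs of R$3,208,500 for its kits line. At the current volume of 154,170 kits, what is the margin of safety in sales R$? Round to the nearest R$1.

R$22,010,140

Unit CM = price − variable cost = R$229.19 − R$174.00 = R$55.19. Break-even units = R$3,208,500 ÷ R$55.19 = 58,135.53; break-even revenue = 58,135.53 × R$229.19 = R$13,324,082.53.
Actual sales revenue = 154,170 × R$229.19 = R$35,334,222.30.
Margin of safety = R$35,334,222.30 − R$13,324,082.53 = R$22,010,140.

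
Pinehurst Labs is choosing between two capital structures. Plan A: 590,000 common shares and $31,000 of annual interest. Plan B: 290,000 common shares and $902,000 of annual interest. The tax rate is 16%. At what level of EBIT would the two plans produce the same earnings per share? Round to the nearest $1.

$1,743,967

At indifference, (EBIT − 31,000)(1 − t)/590,000 = (EBIT − 902,000)(1 − t)/290,000.
Cancelling (1 − t) and cross-multiplying: 290,000·(EBIT − 31,000) = 590,000·(EBIT − 902,000).
EBIT × (590,000 − 290,000) = 902,000 × 590,000 − 31,000 × 290,000 = 523,190,000,000, so EBIT = 523,190,000,000 ÷ 300,000 = 1,743,966.67.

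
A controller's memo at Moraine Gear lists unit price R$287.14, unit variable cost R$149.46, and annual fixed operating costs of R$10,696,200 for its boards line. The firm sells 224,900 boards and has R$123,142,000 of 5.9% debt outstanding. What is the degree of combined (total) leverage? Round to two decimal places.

At 224,900 units, contribution = 224,900 × R$137.68 = R$30,964,232.00.
Subtracting fixed costs: EBIT = R$30,964,232.00 − R$10,696,200 = R$20,268,032.00. Interest = R$7,265,378.00, so EBIT − I = R$13,002,654.00.
Degree of total leverage = total CM / (EBIT − interest) = R$30,964,232.00 / R$13,002,654.00 = 2.3814.

2.38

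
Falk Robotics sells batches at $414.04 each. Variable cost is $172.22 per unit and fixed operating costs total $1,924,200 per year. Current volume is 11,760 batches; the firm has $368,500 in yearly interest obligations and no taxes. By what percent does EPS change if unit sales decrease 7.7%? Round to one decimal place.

-39.7%

At 11,760 units, contribution = 11,760 × $241.82 = $2,843,803.20.
EBIT = $2,843,803.20 − $1,924,200 = $919,603.20.
Interest = $368,500.00, so EBIT − I = $551,103.20.
DCL = total CM / (EBIT − I) = $2,843,803.20 / $551,103.20 = 5.1602.
%ΔEPS = DCL × %ΔSales = 5.1602 × -7.7% = -39.7%.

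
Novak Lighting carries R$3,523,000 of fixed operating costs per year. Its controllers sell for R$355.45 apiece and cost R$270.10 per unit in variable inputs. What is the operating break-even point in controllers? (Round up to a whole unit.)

41,278 controllers

Unit CM = price − variable cost = R$355.45 − R$270.10 = R$85.35.
Break-even Q = R$3,523,000 / R$85.35 = 41,277.09 → 41,278 controllers.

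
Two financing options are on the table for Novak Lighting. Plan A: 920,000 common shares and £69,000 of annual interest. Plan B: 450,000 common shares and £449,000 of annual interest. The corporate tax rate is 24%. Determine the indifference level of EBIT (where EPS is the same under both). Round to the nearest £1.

At indifference, (EBIT − 69,000)(1 − t)/920,000 = (EBIT − 449,000)(1 − t)/450,000.
The (1 − t) factor cancels: (EBIT − 69,000) × 450,000 = (EBIT − 449,000) × 920,000.
EBIT × (920,000 − 450,000) = 449,000 × 920,000 − 69,000 × 450,000 = 382,030,000,000, so EBIT = 382,030,000,000 ÷ 470,000 = 812,829.79.

£812,830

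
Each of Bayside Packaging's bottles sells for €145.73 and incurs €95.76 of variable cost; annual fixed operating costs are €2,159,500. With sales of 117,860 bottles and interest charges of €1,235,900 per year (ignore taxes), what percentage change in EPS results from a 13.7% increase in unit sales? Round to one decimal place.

+32.4%

Total contribution margin = 117,860 × €49.97 = €5,889,464.20.
Operating income = contribution − fixed costs = €5,889,464.20 − €2,159,500 = €3,729,964.20.
After interest of €1,235,900.00, pre-tax earnings = €2,494,064.20.
Degree of combined leverage = contribution ÷ (EBIT − I) = €5,889,464.20 ÷ €2,494,064.20 = 2.3614.
EPS therefore changes by 2.3614 × (+13.7%) = +32.4%.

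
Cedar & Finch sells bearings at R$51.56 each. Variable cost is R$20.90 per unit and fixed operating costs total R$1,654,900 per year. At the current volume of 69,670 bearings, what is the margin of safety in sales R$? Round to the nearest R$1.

Contribution margin per unit = R$51.56 − R$20.90 = R$30.66. Break-even units = R$1,654,900 ÷ R$30.66 = 53,975.86; break-even revenue = 53,975.86 × R$51.56 = R$2,782,995.56.
Current sales = 69,670 × R$51.56 = R$3,592,185.20.
Margin of safety = R$3,592,185.20 − R$2,782,995.56 = R$809,190.

R$809,190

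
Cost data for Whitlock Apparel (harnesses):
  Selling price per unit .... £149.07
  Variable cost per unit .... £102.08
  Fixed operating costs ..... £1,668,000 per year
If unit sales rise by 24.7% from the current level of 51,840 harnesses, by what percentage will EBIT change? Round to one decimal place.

Contribution at this volume is 51,840 × £46.99 = £2,435,961.60.
EBIT = £2,435,961.60 − £1,668,000 = £767,961.60.
DOL = contribution ÷ EBIT = £2,435,961.60 ÷ £767,961.60 = 3.1720.
So EBIT moves 3.1720 × (+24.7%) = +78.3%.

+78.3%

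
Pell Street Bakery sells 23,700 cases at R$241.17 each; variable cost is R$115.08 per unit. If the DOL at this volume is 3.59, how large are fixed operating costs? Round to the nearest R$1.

R$2,155,928

Total contribution margin = 23,700 × R$126.09 = R$2,988,333.00.
Since DOL = CM ÷ EBIT, EBIT = R$2,988,333.00 ÷ 3.59 = R$832,404.74.
Fixed costs = CM − EBIT = R$2,988,333.00 − R$832,404.74 = R$2,155,928.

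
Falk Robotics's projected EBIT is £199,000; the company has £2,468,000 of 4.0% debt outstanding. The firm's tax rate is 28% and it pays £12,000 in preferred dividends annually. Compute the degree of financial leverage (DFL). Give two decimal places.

Interest = £98,720.00.
Preferred dividends grossed up pre-tax: £12,000 / (1 − 0.28) = £16,666.67.
DFL = EBIT ÷ [EBIT − I − D_p/(1−t)] = £199,000 ÷ [£199,000 − £98,720.00 − £16,666.67] = £199,000 ÷ £83,613.33 = 2.3800.

2.38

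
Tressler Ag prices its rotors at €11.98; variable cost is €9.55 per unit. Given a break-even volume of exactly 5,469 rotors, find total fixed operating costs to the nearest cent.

€13,289.67

Contribution margin per unit = €11.98 − €9.55 = €2.43.
Since BE = FC / CM, FC = 5,469 × €2.43 = €13,289.67.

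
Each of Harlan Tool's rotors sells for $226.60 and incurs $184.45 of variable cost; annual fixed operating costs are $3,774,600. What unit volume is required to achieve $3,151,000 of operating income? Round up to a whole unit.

164,309 rotors

Contribution margin per unit = $226.60 − $184.45 = $42.15.
Need Q such that Q × $42.15 − $3,774,600 = $3,151,000, i.e. Q = $6,925,600 / $42.15 = 164,308.42 → 164,309.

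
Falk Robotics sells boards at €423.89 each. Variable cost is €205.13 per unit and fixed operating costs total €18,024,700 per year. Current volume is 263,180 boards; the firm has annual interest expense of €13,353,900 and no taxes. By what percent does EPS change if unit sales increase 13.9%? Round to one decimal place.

+30.6%

At 263,180 units, contribution = 263,180 × €218.76 = €57,573,256.80.
EBIT = €57,573,256.80 − €18,024,700 = €39,548,556.80.
After interest of €13,353,900.00, pre-tax earnings = €26,194,656.80.
Degree of combined leverage = contribution ÷ (EBIT − I) = €57,573,256.80 ÷ €26,194,656.80 = 2.1979.
%ΔEPS = DCL × %ΔSales = 2.1979 × +13.9% = +30.6%.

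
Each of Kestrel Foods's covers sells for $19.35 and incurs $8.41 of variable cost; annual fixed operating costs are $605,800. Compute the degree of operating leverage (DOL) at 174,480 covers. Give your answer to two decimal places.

1.46

Contribution at this volume is 174,480 × $10.94 = $1,908,811.20.
Subtracting fixed costs: EBIT = $1,908,811.20 − $605,800 = $1,303,011.20.
Degree of operating leverage = $1,908,811.20 / $1,303,011.20 = 1.4649.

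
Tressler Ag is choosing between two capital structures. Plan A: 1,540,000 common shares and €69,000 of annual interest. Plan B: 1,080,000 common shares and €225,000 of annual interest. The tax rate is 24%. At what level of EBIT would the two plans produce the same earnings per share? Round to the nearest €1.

€591,261

At indifference, (EBIT − 69,000)(1 − t)/1,540,000 = (EBIT − 225,000)(1 − t)/1,080,000.
The (1 − t) factor cancels: (EBIT − 69,000) × 1,080,000 = (EBIT − 225,000) × 1,540,000.
EBIT × (1,540,000 − 1,080,000) = 225,000 × 1,540,000 − 69,000 × 1,080,000 = 271,980,000,000, so EBIT = 271,980,000,000 ÷ 460,000 = 591,260.87.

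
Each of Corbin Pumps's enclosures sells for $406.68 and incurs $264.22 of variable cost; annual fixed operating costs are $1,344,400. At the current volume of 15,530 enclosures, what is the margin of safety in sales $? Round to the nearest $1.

$2,477,887

Unit CM = price − variable cost = $406.68 − $264.22 = $142.46. Break-even units = $1,344,400 ÷ $142.46 = 9,437.03; break-even revenue = 9,437.03 × $406.68 = $3,837,853.38.
Current sales = 15,530 × $406.68 = $6,315,740.40.
Margin of safety = $6,315,740.40 − $3,837,853.38 = $2,477,887.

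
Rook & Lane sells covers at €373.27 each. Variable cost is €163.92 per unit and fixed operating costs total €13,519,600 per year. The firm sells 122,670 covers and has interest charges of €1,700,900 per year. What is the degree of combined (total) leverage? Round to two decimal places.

2.46

Total contribution margin = 122,670 × €209.35 = €25,680,964.50.
EBIT = €25,680,964.50 − €13,519,600 = €12,161,364.50. Interest = €1,700,900.00.
DOL = €25,680,964.50 ÷ €12,161,364.50 = 2.1117; DFL = €12,161,364.50 ÷ €10,460,464.50 = 1.1626.
DCL = DOL × DFL = 2.1117 × 1.1626 = 2.4551.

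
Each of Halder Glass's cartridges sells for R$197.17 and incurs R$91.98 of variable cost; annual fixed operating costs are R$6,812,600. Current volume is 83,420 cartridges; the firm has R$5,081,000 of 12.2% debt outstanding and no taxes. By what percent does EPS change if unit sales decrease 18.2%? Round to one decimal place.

Contribution at this volume is 83,420 × R$105.19 = R$8,774,949.80.
EBIT = R$8,774,949.80 − R$6,812,600 = R$1,962,349.80.
After interest of R$619,882.00, pre-tax earnings = R$1,342,467.80.
DCL = total CM / (EBIT − I) = R$8,774,949.80 / R$1,342,467.80 = 6.5364.
%ΔEPS = DCL × %ΔSales = 6.5364 × -18.2% = -119.0%.

-119.0%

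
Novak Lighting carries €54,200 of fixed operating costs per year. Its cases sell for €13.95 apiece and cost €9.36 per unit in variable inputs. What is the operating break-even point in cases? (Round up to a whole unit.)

Each unit contributes €13.95 − €9.36 = €4.59.
Break-even volume = fixed costs ÷ CM per unit = €54,200 ÷ €4.59 = 11,808.28, so 11,809 cases.

11,809 cases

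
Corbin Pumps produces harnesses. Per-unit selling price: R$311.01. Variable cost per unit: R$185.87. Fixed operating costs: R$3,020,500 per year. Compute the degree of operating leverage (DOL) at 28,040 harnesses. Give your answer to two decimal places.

Contribution at this volume is 28,040 × R$125.14 = R$3,508,925.60.
Operating income = contribution − fixed costs = R$3,508,925.60 − R$3,020,500 = R$488,425.60.
DOL = contribution ÷ EBIT = R$3,508,925.60 ÷ R$488,425.60 = 7.1842.

7.18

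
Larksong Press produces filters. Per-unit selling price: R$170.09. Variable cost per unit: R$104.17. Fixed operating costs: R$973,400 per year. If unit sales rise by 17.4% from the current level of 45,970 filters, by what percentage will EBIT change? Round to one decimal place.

+25.6%

At 45,970 units, contribution = 45,970 × R$65.92 = R$3,030,342.40.
EBIT = R$3,030,342.40 − R$973,400 = R$2,056,942.40.
DOL = contribution ÷ EBIT = R$3,030,342.40 ÷ R$2,056,942.40 = 1.4732.
So EBIT moves 1.4732 × (+17.4%) = +25.6%.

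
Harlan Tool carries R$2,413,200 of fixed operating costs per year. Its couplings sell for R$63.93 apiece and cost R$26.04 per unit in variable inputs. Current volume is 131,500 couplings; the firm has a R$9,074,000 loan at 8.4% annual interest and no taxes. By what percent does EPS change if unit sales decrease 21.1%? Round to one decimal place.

Contribution at this volume is 131,500 × R$37.89 = R$4,982,535.00.
Subtracting fixed costs: EBIT = R$4,982,535.00 − R$2,413,200 = R$2,569,335.00.
After interest of R$762,216.00, pre-tax earnings = R$1,807,119.00.
Degree of combined leverage = contribution ÷ (EBIT − I) = R$4,982,535.00 ÷ R$1,807,119.00 = 2.7572.
EPS therefore changes by 2.7572 × (-21.1%) = -58.2%.

-58.2%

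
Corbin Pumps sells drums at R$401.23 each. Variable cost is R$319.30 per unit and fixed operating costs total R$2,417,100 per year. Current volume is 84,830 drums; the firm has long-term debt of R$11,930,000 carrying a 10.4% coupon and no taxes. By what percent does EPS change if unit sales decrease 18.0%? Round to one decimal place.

Contribution at this volume is 84,830 × R$81.93 = R$6,950,121.90.
Operating income = contribution − fixed costs = R$6,950,121.90 − R$2,417,100 = R$4,533,021.90.
Interest = R$1,240,720.00, so EBIT − I = R$3,292,301.90.
Degree of combined leverage = contribution ÷ (EBIT − I) = R$6,950,121.90 ÷ R$3,292,301.90 = 2.1110.
%ΔEPS = DCL × %ΔSales = 2.1110 × -18.0% = -38.0%.

-38.0%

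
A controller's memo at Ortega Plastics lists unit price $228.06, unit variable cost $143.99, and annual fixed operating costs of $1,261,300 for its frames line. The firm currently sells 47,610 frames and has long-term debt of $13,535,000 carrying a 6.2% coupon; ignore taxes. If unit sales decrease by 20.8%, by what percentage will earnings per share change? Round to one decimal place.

At 47,610 units, contribution = 47,610 × $84.07 = $4,002,572.70.
Subtracting fixed costs: EBIT = $4,002,572.70 − $1,261,300 = $2,741,272.70.
After interest of $839,170.00, pre-tax earnings = $1,902,102.70.
DCL = total CM / (EBIT − I) = $4,002,572.70 / $1,902,102.70 = 2.1043.
EPS therefore changes by 2.1043 × (-20.8%) = -43.8%.

-43.8%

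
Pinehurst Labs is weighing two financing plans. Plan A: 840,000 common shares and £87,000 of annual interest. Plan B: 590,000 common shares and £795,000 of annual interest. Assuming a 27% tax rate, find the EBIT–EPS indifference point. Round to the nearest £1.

At indifference, (EBIT − 87,000)(1 − t)/840,000 = (EBIT − 795,000)(1 − t)/590,000.
The (1 − t) factor cancels: (EBIT − 87,000) × 590,000 = (EBIT − 795,000) × 840,000.
EBIT × (840,000 − 590,000) = 795,000 × 840,000 − 87,000 × 590,000 = 616,470,000,000, so EBIT = 616,470,000,000 ÷ 250,000 = 2,465,880.00.

£2,465,880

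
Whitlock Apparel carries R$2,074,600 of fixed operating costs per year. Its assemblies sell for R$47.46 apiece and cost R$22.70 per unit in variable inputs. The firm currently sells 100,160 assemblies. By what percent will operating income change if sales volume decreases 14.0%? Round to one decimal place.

-85.7%

Total contribution margin = 100,160 × R$24.76 = R$2,479,961.60.
Operating income = contribution − fixed costs = R$2,479,961.60 − R$2,074,600 = R$405,361.60.
Degree of operating leverage = R$2,479,961.60 / R$405,361.60 = 6.1179.
So EBIT moves 6.1179 × (-14.0%) = -85.7%.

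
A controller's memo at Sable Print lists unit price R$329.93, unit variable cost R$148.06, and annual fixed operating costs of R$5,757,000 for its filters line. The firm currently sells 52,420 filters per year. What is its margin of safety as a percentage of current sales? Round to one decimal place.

Each unit contributes R$329.93 − R$148.06 = R$181.87. Break-even units = R$5,757,000 ÷ R$181.87 = 31,654.48; break-even revenue = 31,654.48 × R$329.93 = R$10,443,762.08.
Current sales = 52,420 × R$329.93 = R$17,294,930.60.
Margin of safety = (R$17,294,930.60 − R$10,443,762.08) ÷ R$17,294,930.60 = 39.6%.

39.6%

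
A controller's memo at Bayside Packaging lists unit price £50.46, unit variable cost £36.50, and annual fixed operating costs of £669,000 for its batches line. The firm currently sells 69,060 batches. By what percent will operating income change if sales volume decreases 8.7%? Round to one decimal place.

At 69,060 units, contribution = 69,060 × £13.96 = £964,077.60.
Subtracting fixed costs: EBIT = £964,077.60 − £669,000 = £295,077.60.
DOL = contribution ÷ EBIT = £964,077.60 ÷ £295,077.60 = 3.2672.
So EBIT moves 3.2672 × (-8.7%) = -28.4%.

-28.4%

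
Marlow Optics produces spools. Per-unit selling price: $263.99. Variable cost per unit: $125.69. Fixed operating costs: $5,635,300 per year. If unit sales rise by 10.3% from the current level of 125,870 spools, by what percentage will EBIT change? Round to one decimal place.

+15.2%

Contribution at this volume is 125,870 × $138.30 = $17,407,821.00.
Operating income = contribution − fixed costs = $17,407,821.00 − $5,635,300 = $11,772,521.00.
So DOL = total CM / EBIT = $17,407,821.00 / $11,772,521.00 = 1.4787.
%ΔEBIT = DOL × %ΔSales = 1.4787 × +10.3% = +15.2%.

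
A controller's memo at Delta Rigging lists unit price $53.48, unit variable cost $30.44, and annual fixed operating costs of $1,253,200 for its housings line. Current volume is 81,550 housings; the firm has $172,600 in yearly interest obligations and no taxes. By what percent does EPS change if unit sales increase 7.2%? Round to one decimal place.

Total contribution margin = 81,550 × $23.04 = $1,878,912.00.
Subtracting fixed costs: EBIT = $1,878,912.00 − $1,253,200 = $625,712.00.
After interest of $172,600.00, pre-tax earnings = $453,112.00.
DCL = total CM / (EBIT − I) = $1,878,912.00 / $453,112.00 = 4.1467.
EPS therefore changes by 4.1467 × (+7.2%) = +29.9%.

+29.9%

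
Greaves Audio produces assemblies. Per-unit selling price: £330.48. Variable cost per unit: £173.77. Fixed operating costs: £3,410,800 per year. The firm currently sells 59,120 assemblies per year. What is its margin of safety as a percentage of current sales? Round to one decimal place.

63.2%

Contribution margin per unit = £330.48 − £173.77 = £156.71. Break-even units = £3,410,800 ÷ £156.71 = 21,765.04; break-even revenue = 21,765.04 × £330.48 = £7,192,911.65.
Actual sales revenue = 59,120 × £330.48 = £19,537,977.60.
Margin of safety = (£19,537,977.60 − £7,192,911.65) ÷ £19,537,977.60 = 63.2%.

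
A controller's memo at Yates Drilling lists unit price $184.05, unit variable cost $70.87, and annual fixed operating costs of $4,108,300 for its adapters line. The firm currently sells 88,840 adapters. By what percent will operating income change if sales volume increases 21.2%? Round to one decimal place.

At 88,840 units, contribution = 88,840 × $113.18 = $10,054,911.20.
Operating income = contribution − fixed costs = $10,054,911.20 − $4,108,300 = $5,946,611.20.
Degree of operating leverage = $10,054,911.20 / $5,946,611.20 = 1.6909.
So EBIT moves 1.6909 × (+21.2%) = +35.8%.

+35.8%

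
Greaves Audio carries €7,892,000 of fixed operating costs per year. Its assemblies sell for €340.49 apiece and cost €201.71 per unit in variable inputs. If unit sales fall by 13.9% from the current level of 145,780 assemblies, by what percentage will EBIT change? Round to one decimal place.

-22.8%

At 145,780 units, contribution = 145,780 × €138.78 = €20,231,348.40.
Subtracting fixed costs: EBIT = €20,231,348.40 − €7,892,000 = €12,339,348.40.
So DOL = total CM / EBIT = €20,231,348.40 / €12,339,348.40 = 1.6396.
So EBIT moves 1.6396 × (-13.9%) = -22.8%.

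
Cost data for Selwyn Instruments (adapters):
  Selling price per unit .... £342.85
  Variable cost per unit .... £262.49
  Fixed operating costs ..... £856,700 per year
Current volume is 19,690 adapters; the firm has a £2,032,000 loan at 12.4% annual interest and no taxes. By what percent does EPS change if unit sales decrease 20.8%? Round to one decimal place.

-69.5%

Contribution at this volume is 19,690 × £80.36 = £1,582,288.40.
Operating income = contribution − fixed costs = £1,582,288.40 − £856,700 = £725,588.40.
After interest of £251,968.00, pre-tax earnings = £473,620.40.
DCL = total CM / (EBIT − I) = £1,582,288.40 / £473,620.40 = 3.3408.
%ΔEPS = DCL × %ΔSales = 3.3408 × -20.8% = -69.5%.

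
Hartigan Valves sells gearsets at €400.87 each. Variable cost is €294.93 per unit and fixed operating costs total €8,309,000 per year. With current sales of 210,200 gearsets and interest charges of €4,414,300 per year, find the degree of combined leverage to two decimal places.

Total contribution margin = 210,200 × €105.94 = €22,268,588.00.
EBIT = €22,268,588.00 − €8,309,000 = €13,959,588.00. Interest = €4,414,300.00, so EBIT − I = €9,545,288.00.
Degree of total leverage = total CM / (EBIT − interest) = €22,268,588.00 / €9,545,288.00 = 2.3329.

2.33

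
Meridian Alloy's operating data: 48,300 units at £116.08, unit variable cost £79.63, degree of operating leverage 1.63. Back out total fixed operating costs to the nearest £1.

£680,452

At 48,300 units, contribution = 48,300 × £36.45 = £1,760,535.00.
Since DOL = CM ÷ EBIT, EBIT = £1,760,535.00 ÷ 1.63 = £1,080,082.82.
Fixed costs = CM − EBIT = £1,760,535.00 − £1,080,082.82 = £680,452.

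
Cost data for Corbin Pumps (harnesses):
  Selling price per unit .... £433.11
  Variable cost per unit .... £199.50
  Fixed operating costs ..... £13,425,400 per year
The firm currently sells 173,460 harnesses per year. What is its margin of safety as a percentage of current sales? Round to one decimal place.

Contribution margin per unit = £433.11 − £199.50 = £233.61. Break-even units = £13,425,400 ÷ £233.61 = 57,469.29; break-even revenue = 57,469.29 × £433.11 = £24,890,522.64.
Current sales = 173,460 × £433.11 = £75,127,260.60.
Margin of safety = (£75,127,260.60 − £24,890,522.64) ÷ £75,127,260.60 = 66.9%.

66.9%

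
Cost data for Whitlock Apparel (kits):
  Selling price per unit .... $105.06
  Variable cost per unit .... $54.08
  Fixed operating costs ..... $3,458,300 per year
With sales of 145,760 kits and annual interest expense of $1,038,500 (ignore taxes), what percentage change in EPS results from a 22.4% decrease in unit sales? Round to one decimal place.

Contribution at this volume is 145,760 × $50.98 = $7,430,844.80.
EBIT = $7,430,844.80 − $3,458,300 = $3,972,544.80.
After interest of $1,038,500.00, pre-tax earnings = $2,934,044.80.
Degree of combined leverage = contribution ÷ (EBIT − I) = $7,430,844.80 ÷ $2,934,044.80 = 2.5326.
%ΔEPS = DCL × %ΔSales = 2.5326 × -22.4% = -56.7%.

-56.7%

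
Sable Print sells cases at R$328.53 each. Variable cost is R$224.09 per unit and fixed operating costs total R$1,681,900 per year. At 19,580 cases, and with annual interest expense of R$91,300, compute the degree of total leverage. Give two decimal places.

At 19,580 units, contribution = 19,580 × R$104.44 = R$2,044,935.20.
EBIT = R$2,044,935.20 − R$1,681,900 = R$363,035.20. Interest = R$91,300.00.
DOL = R$2,044,935.20 ÷ R$363,035.20 = 5.6329; DFL = R$363,035.20 ÷ R$271,735.20 = 1.3360.
Combined leverage = 5.6329 × 1.3360 = 7.5256.

7.53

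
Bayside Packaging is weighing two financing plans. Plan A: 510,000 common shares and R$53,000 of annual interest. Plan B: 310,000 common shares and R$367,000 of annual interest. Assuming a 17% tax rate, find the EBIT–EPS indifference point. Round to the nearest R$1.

R$853,700

Set EPS_A = EPS_B: (EBIT − R$53,000)(1 − 0.17) ÷ 510,000 = (EBIT − R$367,000)(1 − 0.17) ÷ 310,000.
Cancelling (1 − t) and cross-multiplying: 310,000·(EBIT − 53,000) = 510,000·(EBIT − 367,000).
EBIT × (510,000 − 310,000) = 367,000 × 510,000 − 53,000 × 310,000 = 170,740,000,000, so EBIT = 170,740,000,000 ÷ 200,000 = 853,700.00.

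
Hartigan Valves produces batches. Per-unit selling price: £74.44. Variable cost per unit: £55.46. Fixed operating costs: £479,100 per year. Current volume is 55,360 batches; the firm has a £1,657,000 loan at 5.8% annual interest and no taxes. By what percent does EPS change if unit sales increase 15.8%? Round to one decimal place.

At 55,360 units, contribution = 55,360 × £18.98 = £1,050,732.80.
EBIT = £1,050,732.80 − £479,100 = £571,632.80.
Interest = £96,106.00, so EBIT − I = £475,526.80.
Degree of combined leverage = contribution ÷ (EBIT − I) = £1,050,732.80 ÷ £475,526.80 = 2.2096.
%ΔEPS = DCL × %ΔSales = 2.2096 × +15.8% = +34.9%.

+34.9%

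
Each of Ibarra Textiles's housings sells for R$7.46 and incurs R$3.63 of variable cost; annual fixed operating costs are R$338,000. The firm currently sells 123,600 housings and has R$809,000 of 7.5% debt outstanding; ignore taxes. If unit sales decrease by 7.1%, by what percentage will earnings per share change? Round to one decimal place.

Contribution at this volume is 123,600 × R$3.83 = R$473,388.00.
Subtracting fixed costs: EBIT = R$473,388.00 − R$338,000 = R$135,388.00.
Interest = R$60,675.00, so EBIT − I = R$74,713.00.
Degree of combined leverage = contribution ÷ (EBIT − I) = R$473,388.00 ÷ R$74,713.00 = 6.3361.
%ΔEPS = DCL × %ΔSales = 6.3361 × -7.1% = -45.0%.

-45.0%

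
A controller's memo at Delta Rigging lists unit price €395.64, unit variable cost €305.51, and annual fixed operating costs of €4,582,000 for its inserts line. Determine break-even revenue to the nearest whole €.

€20,113,419

Contribution margin per unit = €395.64 − €305.51 = €90.13, a CM ratio of €90.13 ÷ €395.64 = 0.2278.
Break-even sales = FC ÷ CM ratio = €4,582,000 × €395.64 / €90.13 = €20,113,419.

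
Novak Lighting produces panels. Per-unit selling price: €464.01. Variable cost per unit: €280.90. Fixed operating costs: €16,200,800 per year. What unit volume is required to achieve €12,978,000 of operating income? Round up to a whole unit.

159,352 panels

Each unit contributes €464.01 − €280.90 = €183.11.
Required volume = (fixed costs + target profit) ÷ CM = (€16,200,800 + €12,978,000) ÷ €183.11 = 159,351.21, so 159,352 panels.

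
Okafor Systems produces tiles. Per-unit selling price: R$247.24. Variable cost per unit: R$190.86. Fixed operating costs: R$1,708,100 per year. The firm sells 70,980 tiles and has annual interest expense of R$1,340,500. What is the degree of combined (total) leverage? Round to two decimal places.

4.20

Total contribution margin = 70,980 × R$56.38 = R$4,001,852.40.
EBIT = R$4,001,852.40 − R$1,708,100 = R$2,293,752.40. Interest = R$1,340,500.00, so EBIT − I = R$953,252.40.
Degree of total leverage = total CM / (EBIT − interest) = R$4,001,852.40 / R$953,252.40 = 4.1981.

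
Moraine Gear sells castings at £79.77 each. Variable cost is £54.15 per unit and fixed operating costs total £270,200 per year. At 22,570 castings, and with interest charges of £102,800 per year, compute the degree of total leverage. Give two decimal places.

2.82

At 22,570 units, contribution = 22,570 × £25.62 = £578,243.40.
EBIT = £578,243.40 − £270,200 = £308,043.40. Interest = £102,800.00, so EBIT − I = £205,243.40.
Degree of total leverage = total CM / (EBIT − interest) = £578,243.40 / £205,243.40 = 2.8174.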